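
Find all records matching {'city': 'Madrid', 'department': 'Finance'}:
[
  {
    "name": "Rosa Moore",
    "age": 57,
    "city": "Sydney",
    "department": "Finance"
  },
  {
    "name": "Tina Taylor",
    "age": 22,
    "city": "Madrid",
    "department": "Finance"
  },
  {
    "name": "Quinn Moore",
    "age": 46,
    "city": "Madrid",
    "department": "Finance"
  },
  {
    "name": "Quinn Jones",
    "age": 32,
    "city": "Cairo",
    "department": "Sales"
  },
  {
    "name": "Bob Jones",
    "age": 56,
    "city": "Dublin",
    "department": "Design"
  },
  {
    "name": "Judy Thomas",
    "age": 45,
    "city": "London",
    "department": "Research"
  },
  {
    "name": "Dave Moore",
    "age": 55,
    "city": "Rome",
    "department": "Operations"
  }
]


Search criteria: {'city': 'Madrid', 'department': 'Finance'}

Checking 7 records:
  Rosa Moore: {city: Sydney, department: Finance}
  Tina Taylor: {city: Madrid, department: Finance} <-- MATCH
  Quinn Moore: {city: Madrid, department: Finance} <-- MATCH
  Quinn Jones: {city: Cairo, department: Sales}
  Bob Jones: {city: Dublin, department: Design}
  Judy Thomas: {city: London, department: Research}
  Dave Moore: {city: Rome, department: Operations}

Matches: ["Tina Taylor", "Quinn Moore"]

["Tina Taylor", "Quinn Moore"]


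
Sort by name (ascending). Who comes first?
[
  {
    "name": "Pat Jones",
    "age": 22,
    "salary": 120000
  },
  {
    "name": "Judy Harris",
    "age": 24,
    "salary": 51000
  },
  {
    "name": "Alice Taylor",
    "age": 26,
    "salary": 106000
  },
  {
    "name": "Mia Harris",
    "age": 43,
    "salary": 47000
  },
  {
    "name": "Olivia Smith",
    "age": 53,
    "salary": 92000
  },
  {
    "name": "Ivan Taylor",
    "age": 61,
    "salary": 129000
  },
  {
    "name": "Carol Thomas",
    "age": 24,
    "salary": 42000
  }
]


Sort by: name (ascending)

Sorted order:
  1. Alice Taylor (name = Alice Taylor)
  2. Carol Thomas (name = Carol Thomas)
  3. Ivan Taylor (name = Ivan Taylor)
  4. Judy Harris (name = Judy Harris)
  5. Mia Harris (name = Mia Harris)
  6. Olivia Smith (name = Olivia Smith)
  7. Pat Jones (name = Pat Jones)

First: Alice Taylor

Alice Taylor


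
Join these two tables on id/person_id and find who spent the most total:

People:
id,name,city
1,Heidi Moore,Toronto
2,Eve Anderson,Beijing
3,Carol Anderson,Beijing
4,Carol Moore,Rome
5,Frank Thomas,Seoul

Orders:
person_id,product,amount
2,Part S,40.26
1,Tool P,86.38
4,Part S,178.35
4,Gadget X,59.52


Join on: people.id = orders.person_id

Joined rows:
  Eve Anderson (Beijing) bought Part S for $40.26
  Heidi Moore (Toronto) bought Tool P for $86.38
  Carol Moore (Rome) bought Part S for $178.35
  Carol Moore (Rome) bought Gadget X for $59.52

Total per person:
  Carol Moore: $237.87
  Heidi Moore: $86.38
  Eve Anderson: $40.26

Top spender: Carol Moore ($237.87)

Carol Moore ($237.87)


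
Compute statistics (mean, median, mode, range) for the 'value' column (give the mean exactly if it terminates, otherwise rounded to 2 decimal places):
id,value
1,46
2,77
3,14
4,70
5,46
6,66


Data: [46, 77, 14, 70, 46, 66]
Count: 6
Sum: 319
Mean: 319/6 ≈ 53.17 (rounded to 2 decimal places)
Sorted: [14, 46, 46, 66, 70, 77]
Median: 56.0
Mode: 46 (2 times)
Range: 77 - 14 = 63
Min: 14, Max: 77

mean≈53.17, median=56.0, mode=46, range=63


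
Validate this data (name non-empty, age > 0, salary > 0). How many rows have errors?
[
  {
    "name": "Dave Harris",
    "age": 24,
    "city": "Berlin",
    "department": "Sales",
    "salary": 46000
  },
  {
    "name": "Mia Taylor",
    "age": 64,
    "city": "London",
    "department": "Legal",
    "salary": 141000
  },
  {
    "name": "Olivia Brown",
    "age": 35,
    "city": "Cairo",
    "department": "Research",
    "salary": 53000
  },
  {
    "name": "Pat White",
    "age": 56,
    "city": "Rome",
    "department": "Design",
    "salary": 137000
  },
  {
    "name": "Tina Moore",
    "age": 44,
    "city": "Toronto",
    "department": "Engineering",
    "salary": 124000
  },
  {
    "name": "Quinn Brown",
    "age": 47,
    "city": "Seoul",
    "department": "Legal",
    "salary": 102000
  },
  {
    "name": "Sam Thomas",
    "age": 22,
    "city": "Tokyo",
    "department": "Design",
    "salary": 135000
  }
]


Validating 7 records:
Rules: name non-empty, age > 0, salary > 0

  Row 1 (Dave Harris): OK
  Row 2 (Mia Taylor): OK
  Row 3 (Olivia Brown): OK
  Row 4 (Pat White): OK
  Row 5 (Tina Moore): OK
  Row 6 (Quinn Brown): OK
  Row 7 (Sam Thomas): OK

Total errors: 0

0 errors


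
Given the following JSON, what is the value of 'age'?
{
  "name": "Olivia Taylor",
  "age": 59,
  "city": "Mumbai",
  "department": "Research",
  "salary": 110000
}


Looking up field 'age'
Value: 59

59


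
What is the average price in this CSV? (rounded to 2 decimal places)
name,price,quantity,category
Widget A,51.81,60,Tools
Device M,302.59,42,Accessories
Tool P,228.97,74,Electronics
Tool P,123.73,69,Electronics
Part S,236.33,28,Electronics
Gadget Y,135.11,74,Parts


Computing average price:
Values: [51.81, 302.59, 228.97, 123.73, 236.33, 135.11]
Sum = 1078.54
Count = 6
Average = 1078.54/6 ≈ 179.76 (rounded to 2 decimal places)

179.76


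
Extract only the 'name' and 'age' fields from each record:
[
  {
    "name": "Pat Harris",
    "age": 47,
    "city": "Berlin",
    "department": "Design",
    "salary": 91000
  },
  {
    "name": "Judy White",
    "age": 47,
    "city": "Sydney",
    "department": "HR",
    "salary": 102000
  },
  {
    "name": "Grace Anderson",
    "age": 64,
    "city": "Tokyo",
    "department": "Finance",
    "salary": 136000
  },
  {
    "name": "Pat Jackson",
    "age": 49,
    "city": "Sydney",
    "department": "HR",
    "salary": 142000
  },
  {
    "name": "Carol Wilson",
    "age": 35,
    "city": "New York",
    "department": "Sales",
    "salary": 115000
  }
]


Original: 5 records with fields: name, age, city, department, salary
Keep: ['name', 'age']
Drop: ['city', 'department', 'salary']
Result: 5 records, 2 fields each

[
  {
    "name": "Pat Harris",
    "age": 47
  },
  {
    "name": "Judy White",
    "age": 47
  },
  {
    "name": "Grace Anderson",
    "age": 64
  },
  {
    "name": "Pat Jackson",
    "age": 49
  },
  {
    "name": "Carol Wilson",
    "age": 35
  }
]


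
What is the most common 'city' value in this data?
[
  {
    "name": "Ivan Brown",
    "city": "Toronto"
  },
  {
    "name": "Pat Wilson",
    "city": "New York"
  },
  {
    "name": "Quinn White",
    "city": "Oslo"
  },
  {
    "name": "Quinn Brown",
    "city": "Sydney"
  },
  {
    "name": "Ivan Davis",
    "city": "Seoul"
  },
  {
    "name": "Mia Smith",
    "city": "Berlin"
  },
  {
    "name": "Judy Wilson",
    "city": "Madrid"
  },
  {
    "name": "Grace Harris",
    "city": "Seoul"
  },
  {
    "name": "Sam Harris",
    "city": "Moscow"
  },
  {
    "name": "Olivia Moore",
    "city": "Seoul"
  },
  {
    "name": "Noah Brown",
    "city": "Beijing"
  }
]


Counting 'city' values across 11 records:

  Seoul: 3 ###
  Toronto: 1 #
  New York: 1 #
  Oslo: 1 #
  Sydney: 1 #
  Berlin: 1 #
  Madrid: 1 #
  Moscow: 1 #
  Beijing: 1 #

Most common: Seoul (3 times)

Seoul (3 times)


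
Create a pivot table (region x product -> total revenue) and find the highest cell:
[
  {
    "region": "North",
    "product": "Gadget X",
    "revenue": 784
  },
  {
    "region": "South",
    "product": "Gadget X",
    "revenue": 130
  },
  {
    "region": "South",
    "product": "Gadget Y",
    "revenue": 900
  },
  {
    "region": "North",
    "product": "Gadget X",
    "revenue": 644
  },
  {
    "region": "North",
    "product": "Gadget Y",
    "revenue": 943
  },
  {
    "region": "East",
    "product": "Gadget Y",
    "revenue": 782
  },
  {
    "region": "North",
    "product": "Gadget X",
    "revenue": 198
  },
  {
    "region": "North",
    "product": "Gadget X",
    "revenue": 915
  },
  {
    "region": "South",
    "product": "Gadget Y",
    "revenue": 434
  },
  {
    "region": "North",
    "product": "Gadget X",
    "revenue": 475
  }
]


Pivot: region (rows) x product (columns) -> total revenue

     Gadget X      Gadget Y    
East             0           782  
North         3016           943  
South          130          1334  

Highest: North / Gadget X = $3016

North / Gadget X = $3016


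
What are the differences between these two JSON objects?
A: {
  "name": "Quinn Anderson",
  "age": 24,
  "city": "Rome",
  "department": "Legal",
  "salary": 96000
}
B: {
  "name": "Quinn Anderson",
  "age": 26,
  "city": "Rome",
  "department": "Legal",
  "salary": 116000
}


Comparing each field (in key order):
  name: same
  age: DIFFERENT
  city: same
  department: same
  salary: DIFFERENT
Differences:
  age: 24 -> 26
  salary: 96000 -> 116000

2 field(s) changed

2 changes: age, salary


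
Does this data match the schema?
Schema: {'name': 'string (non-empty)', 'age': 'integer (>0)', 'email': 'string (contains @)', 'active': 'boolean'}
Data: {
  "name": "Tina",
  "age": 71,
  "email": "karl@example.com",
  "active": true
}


Validating each field against schema:
  name: OK (non-empty string)
  age: OK (positive integer)
  email: OK (string with @)
  active: OK (boolean)

Result: VALID

VALID


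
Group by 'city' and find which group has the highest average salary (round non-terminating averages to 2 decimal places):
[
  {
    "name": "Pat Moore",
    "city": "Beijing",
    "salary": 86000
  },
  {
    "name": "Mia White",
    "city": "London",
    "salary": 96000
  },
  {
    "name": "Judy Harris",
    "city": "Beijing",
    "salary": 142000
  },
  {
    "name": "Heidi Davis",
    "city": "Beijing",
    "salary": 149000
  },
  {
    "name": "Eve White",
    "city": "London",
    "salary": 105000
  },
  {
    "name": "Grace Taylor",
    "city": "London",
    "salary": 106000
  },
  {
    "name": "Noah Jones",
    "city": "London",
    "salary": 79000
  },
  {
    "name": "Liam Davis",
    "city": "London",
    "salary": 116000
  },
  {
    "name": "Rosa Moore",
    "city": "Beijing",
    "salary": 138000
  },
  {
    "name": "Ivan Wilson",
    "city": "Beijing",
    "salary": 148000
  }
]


Group by: city

Groups:
  Beijing: 5 people, avg salary = 663000/5 = $132600
  London: 5 people, avg salary = 502000/5 = $100400

Highest average salary: Beijing ($132600)

Beijing ($132600)


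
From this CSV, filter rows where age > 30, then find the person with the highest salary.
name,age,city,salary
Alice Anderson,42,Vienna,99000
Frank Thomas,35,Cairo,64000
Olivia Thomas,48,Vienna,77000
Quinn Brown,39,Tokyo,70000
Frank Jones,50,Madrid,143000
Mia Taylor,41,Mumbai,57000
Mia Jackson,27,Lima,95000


Filter: age > 30
Sort by: salary (descending)

Filtered records (6):
  Frank Jones, age 50, salary $143000
  Alice Anderson, age 42, salary $99000
  Olivia Thomas, age 48, salary $77000
  Quinn Brown, age 39, salary $70000
  Frank Thomas, age 35, salary $64000
  Mia Taylor, age 41, salary $57000

Highest salary: Frank Jones ($143000)

Frank Jones


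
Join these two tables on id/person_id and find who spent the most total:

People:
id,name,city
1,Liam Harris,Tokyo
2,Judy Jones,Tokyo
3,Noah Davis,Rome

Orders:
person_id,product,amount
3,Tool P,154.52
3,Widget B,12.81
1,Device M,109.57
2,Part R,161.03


Join on: people.id = orders.person_id

Joined rows:
  Noah Davis (Rome) bought Tool P for $154.52
  Noah Davis (Rome) bought Widget B for $12.81
  Liam Harris (Tokyo) bought Device M for $109.57
  Judy Jones (Tokyo) bought Part R for $161.03

Total per person:
  Noah Davis: $167.33
  Judy Jones: $161.03
  Liam Harris: $109.57

Top spender: Noah Davis ($167.33)

Noah Davis ($167.33)


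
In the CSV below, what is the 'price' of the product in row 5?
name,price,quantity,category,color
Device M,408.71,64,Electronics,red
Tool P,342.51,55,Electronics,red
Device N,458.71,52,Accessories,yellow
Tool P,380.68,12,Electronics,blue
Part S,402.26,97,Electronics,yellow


Query: Row 5 ('Part S'), column 'price'
Value: 402.26

402.26


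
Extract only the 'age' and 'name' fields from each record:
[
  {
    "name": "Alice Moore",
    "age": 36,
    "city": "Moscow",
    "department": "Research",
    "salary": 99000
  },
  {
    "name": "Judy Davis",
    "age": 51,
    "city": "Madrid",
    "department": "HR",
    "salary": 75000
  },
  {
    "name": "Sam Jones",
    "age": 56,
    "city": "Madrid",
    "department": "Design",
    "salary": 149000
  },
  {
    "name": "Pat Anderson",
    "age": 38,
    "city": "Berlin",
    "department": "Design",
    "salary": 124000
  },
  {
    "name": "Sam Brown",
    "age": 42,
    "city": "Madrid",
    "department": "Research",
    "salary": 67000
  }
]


Original: 5 records with fields: name, age, city, department, salary
Keep: ['age', 'name']
Drop: ['city', 'department', 'salary']
Result: 5 records, 2 fields each

[
  {
    "age": 36,
    "name": "Alice Moore"
  },
  {
    "age": 51,
    "name": "Judy Davis"
  },
  {
    "age": 56,
    "name": "Sam Jones"
  },
  {
    "age": 38,
    "name": "Pat Anderson"
  },
  {
    "age": 42,
    "name": "Sam Brown"
  }
]


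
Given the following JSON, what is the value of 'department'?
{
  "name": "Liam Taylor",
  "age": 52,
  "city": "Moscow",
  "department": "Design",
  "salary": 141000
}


Looking up field 'department'
Value: Design

Design


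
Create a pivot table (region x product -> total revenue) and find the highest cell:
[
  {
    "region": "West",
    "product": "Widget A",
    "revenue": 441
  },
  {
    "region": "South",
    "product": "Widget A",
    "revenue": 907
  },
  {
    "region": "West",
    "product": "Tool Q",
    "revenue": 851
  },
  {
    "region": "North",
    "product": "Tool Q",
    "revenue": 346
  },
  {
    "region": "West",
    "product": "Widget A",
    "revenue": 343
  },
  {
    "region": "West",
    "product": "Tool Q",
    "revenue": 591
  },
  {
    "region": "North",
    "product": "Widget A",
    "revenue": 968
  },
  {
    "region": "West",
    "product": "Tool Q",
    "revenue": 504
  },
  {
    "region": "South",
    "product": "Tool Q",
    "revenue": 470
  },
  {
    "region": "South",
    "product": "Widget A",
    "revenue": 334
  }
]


Pivot: region (rows) x product (columns) -> total revenue

     Tool Q        Widget A    
North          346           968  
South          470          1241  
West          1946           784  

Highest: West / Tool Q = $1946

West / Tool Q = $1946


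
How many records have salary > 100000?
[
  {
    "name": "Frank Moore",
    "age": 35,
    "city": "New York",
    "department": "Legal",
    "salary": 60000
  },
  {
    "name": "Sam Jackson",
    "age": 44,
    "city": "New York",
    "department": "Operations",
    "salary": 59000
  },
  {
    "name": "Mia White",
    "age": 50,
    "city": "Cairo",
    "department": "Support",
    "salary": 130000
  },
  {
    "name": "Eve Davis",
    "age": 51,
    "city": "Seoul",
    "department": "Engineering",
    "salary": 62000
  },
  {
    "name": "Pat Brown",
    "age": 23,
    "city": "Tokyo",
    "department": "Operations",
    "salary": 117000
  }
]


Data: 5 records
Condition: salary > 100000

Checking each record:
  Frank Moore: 60000
  Sam Jackson: 59000
  Mia White: 130000 MATCH
  Eve Davis: 62000
  Pat Brown: 117000 MATCH

Count: 2

2


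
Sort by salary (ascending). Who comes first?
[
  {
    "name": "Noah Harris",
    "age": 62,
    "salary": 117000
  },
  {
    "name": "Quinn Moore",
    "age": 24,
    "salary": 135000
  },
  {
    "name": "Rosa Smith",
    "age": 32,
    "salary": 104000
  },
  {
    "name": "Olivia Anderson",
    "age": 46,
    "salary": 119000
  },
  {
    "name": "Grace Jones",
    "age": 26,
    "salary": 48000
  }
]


Sort by: salary (ascending)

Sorted order:
  1. Grace Jones (salary = 48000)
  2. Rosa Smith (salary = 104000)
  3. Noah Harris (salary = 117000)
  4. Olivia Anderson (salary = 119000)
  5. Quinn Moore (salary = 135000)

First: Grace Jones

Grace Jones


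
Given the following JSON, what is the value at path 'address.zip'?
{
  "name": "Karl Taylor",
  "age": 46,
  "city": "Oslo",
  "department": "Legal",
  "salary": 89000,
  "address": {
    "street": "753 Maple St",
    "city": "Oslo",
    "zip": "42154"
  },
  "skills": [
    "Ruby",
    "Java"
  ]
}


Query: address.zip
Path: address -> zip
Value: 42154

42154


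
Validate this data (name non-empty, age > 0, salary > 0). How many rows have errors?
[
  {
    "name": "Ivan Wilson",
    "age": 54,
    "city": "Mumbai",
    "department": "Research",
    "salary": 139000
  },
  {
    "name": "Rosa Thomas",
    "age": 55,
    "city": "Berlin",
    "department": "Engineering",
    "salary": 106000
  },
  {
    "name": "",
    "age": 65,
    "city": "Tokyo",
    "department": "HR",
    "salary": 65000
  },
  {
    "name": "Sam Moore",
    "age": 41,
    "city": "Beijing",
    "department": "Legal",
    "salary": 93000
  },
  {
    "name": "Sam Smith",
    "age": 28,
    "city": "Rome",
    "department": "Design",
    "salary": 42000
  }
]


Validating 5 records:
Rules: name non-empty, age > 0, salary > 0

  Row 1 (Ivan Wilson): OK
  Row 2 (Rosa Thomas): OK
  Row 3 (???): empty name
  Row 4 (Sam Moore): OK
  Row 5 (Sam Smith): OK

Total errors: 1

1 errors


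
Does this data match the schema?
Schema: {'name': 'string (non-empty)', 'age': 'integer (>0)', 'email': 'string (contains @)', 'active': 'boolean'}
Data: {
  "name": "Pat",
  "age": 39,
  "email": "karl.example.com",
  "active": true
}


Validating each field against schema:
  name: OK (non-empty string)
  age: OK (positive integer)
  email: FAIL ("karl.example.com" does not contain @)
  active: OK (boolean)

Result: INVALID (1 error: email)

INVALID (1 error: email)


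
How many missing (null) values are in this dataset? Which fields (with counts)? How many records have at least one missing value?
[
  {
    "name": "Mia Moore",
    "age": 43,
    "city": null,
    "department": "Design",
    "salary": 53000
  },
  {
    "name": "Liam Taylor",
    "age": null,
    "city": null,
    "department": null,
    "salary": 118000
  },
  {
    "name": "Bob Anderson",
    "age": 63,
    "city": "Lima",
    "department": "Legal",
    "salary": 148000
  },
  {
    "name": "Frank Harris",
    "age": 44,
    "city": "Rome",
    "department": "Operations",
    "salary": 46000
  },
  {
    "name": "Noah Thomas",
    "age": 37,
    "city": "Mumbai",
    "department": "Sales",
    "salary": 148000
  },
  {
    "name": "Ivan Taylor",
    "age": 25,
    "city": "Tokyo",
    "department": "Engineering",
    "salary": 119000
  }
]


Checking for missing (null) values in 6 records:

  Mia Moore: city
  Liam Taylor: age, city, department
  Bob Anderson: complete
  Frank Harris: complete
  Noah Thomas: complete
  Ivan Taylor: complete

Per field:
  name: 0 missing
  age: 1 missing
  city: 2 missing
  department: 1 missing
  salary: 0 missing

Total missing values: 4
Records with any missing: 2

4 missing values (age: 1, city: 2, department: 1); 2 incomplete records


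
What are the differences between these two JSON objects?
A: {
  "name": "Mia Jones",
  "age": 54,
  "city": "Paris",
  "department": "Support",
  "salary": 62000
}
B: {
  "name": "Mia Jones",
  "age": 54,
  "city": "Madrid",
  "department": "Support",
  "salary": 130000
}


Comparing each field (in key order):
  name: same
  age: same
  city: DIFFERENT
  department: same
  salary: DIFFERENT
Differences:
  city: Paris -> Madrid
  salary: 62000 -> 130000

2 field(s) changed

2 changes: city, salary


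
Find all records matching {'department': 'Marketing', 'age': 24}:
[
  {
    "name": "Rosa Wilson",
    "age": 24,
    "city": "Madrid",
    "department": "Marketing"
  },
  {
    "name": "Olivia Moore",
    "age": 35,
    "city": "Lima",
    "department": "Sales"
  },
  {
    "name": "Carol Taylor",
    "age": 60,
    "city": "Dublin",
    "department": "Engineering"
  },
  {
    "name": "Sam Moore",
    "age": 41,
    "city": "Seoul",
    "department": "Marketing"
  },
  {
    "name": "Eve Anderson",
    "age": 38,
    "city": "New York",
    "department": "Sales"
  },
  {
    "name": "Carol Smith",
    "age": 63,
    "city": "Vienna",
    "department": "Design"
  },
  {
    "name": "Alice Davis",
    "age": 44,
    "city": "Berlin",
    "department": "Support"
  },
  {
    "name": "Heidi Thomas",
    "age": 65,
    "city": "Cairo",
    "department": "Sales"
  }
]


Search criteria: {'department': 'Marketing', 'age': 24}

Checking 8 records:
  Rosa Wilson: {department: Marketing, age: 24} <-- MATCH
  Olivia Moore: {department: Sales, age: 35}
  Carol Taylor: {department: Engineering, age: 60}
  Sam Moore: {department: Marketing, age: 41}
  Eve Anderson: {department: Sales, age: 38}
  Carol Smith: {department: Design, age: 63}
  Alice Davis: {department: Support, age: 44}
  Heidi Thomas: {department: Sales, age: 65}

Matches: ["Rosa Wilson"]

["Rosa Wilson"]


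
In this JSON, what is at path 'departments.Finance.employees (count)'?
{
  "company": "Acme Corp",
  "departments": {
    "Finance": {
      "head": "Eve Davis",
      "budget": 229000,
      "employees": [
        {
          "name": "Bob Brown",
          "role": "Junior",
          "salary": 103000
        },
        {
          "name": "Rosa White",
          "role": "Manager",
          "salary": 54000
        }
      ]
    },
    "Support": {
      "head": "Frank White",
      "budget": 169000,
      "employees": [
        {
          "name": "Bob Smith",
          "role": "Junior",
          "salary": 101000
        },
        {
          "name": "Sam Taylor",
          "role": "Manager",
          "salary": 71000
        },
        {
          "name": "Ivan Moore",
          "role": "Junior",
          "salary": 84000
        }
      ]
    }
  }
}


Path: departments.Finance.employees (count)

Navigate:
  -> departments
  -> Finance
  -> employees (array, length 2)

2


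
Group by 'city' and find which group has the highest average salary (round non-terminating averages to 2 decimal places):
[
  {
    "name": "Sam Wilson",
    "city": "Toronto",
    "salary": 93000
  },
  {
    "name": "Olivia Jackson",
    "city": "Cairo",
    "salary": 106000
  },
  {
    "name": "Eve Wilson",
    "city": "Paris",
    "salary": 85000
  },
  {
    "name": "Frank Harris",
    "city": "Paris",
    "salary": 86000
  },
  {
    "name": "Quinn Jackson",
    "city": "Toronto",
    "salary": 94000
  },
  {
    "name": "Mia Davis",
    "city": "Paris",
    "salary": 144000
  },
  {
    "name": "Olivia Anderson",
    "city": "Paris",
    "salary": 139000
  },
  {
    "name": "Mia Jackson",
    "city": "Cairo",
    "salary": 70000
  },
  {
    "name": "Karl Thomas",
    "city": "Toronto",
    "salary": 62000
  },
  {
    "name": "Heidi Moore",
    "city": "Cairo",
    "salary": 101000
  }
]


Group by: city

Groups:
  Cairo: 3 people, avg salary = 277000/3 ≈ $92333.33
  Paris: 4 people, avg salary = 454000/4 = $113500
  Toronto: 3 people, avg salary = 249000/3 = $83000

Highest average salary: Paris ($113500)

Paris ($113500)


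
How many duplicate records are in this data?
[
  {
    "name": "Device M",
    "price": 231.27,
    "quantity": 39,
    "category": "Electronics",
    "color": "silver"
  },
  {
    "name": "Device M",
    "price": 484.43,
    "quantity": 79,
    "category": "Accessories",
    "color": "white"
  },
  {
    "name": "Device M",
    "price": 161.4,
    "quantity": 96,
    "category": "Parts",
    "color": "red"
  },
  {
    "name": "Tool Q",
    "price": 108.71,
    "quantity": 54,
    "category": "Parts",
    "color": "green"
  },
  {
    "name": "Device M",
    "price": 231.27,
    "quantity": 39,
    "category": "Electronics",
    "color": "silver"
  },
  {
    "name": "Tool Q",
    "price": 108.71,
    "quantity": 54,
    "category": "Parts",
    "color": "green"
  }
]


Checking 6 records for duplicates:

  Row 1: Device M ($231.27, qty 39)
  Row 2: Device M ($484.43, qty 79)
  Row 3: Device M ($161.4, qty 96)
  Row 4: Tool Q ($108.71, qty 54)
  Row 5: Device M ($231.27, qty 39) <-- DUPLICATE
  Row 6: Tool Q ($108.71, qty 54) <-- DUPLICATE

Duplicates found: 2
Unique records: 4

2 duplicates, 4 unique


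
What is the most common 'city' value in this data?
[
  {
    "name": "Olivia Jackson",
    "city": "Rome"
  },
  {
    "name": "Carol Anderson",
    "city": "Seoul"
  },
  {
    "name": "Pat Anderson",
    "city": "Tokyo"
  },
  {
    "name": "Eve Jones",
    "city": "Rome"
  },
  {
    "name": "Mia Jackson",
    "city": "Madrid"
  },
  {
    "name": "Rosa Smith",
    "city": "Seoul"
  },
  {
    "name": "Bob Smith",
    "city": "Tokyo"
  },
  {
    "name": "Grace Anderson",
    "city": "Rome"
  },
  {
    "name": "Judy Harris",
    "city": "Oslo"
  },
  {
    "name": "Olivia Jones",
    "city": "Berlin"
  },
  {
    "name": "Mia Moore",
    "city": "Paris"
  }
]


Counting 'city' values across 11 records:

  Rome: 3 ###
  Seoul: 2 ##
  Tokyo: 2 ##
  Madrid: 1 #
  Oslo: 1 #
  Berlin: 1 #
  Paris: 1 #

Most common: Rome (3 times)

Rome (3 times)


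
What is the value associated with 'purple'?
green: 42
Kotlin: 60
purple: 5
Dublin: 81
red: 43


Looking up key 'purple'
Value: 5

5


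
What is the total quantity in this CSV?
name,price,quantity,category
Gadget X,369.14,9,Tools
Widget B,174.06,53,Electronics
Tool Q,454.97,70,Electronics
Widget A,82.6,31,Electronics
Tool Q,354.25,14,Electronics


Computing total quantity:
Values: [9, 53, 70, 31, 14]
Sum = 177

177


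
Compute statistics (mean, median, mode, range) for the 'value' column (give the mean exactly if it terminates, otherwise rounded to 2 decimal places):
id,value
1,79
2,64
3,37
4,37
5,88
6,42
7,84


Data: [79, 64, 37, 37, 88, 42, 84]
Count: 7
Sum: 431
Mean: 431/7 ≈ 61.57 (rounded to 2 decimal places)
Sorted: [37, 37, 42, 64, 79, 84, 88]
Median: 64.0
Mode: 37 (2 times)
Range: 88 - 37 = 51
Min: 37, Max: 88

mean≈61.57, median=64.0, mode=37, range=51


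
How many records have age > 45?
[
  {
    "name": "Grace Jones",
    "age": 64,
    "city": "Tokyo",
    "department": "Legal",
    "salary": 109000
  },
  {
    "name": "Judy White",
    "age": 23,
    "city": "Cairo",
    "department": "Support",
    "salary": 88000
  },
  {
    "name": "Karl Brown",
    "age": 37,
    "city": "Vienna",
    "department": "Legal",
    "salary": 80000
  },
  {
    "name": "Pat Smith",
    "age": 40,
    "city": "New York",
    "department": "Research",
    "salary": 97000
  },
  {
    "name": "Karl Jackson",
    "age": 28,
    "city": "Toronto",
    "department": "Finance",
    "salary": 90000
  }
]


Data: 5 records
Condition: age > 45

Checking each record:
  Grace Jones: 64 MATCH
  Judy White: 23
  Karl Brown: 37
  Pat Smith: 40
  Karl Jackson: 28

Count: 1

1


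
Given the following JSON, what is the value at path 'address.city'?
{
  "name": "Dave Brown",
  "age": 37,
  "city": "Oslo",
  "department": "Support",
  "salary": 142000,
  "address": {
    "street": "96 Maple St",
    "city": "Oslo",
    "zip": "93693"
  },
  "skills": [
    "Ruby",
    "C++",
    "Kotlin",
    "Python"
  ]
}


Query: address.city
Path: address -> city
Value: Oslo

Oslo


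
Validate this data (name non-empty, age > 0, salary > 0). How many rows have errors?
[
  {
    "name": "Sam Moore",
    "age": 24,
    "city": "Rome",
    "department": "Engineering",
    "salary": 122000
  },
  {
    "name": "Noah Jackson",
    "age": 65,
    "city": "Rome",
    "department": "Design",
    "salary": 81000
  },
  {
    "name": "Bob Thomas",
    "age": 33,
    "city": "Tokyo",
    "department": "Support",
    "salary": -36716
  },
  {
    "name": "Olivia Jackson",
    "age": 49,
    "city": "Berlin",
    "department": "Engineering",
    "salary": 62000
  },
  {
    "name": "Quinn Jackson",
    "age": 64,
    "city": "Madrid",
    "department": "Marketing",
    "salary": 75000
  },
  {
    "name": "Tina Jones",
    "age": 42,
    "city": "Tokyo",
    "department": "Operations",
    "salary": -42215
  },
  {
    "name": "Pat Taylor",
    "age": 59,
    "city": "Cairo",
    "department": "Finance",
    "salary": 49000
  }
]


Validating 7 records:
Rules: name non-empty, age > 0, salary > 0

  Row 1 (Sam Moore): OK
  Row 2 (Noah Jackson): OK
  Row 3 (Bob Thomas): negative salary: -36716
  Row 4 (Olivia Jackson): OK
  Row 5 (Quinn Jackson): OK
  Row 6 (Tina Jones): negative salary: -42215
  Row 7 (Pat Taylor): OK

Total errors: 2

2 errors


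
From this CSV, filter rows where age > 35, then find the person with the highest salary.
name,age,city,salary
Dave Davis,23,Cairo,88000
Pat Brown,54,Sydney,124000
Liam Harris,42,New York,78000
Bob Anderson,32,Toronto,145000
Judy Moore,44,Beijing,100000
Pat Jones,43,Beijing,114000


Filter: age > 35
Sort by: salary (descending)

Filtered records (4):
  Pat Brown, age 54, salary $124000
  Pat Jones, age 43, salary $114000
  Judy Moore, age 44, salary $100000
  Liam Harris, age 42, salary $78000

Highest salary: Pat Brown ($124000)

Pat Brown


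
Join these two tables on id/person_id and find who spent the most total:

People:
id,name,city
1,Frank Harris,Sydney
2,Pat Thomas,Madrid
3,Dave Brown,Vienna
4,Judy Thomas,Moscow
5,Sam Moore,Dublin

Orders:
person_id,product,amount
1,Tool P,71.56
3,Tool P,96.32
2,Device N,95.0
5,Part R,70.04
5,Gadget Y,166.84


Join on: people.id = orders.person_id

Joined rows:
  Frank Harris (Sydney) bought Tool P for $71.56
  Dave Brown (Vienna) bought Tool P for $96.32
  Pat Thomas (Madrid) bought Device N for $95.0
  Sam Moore (Dublin) bought Part R for $70.04
  Sam Moore (Dublin) bought Gadget Y for $166.84

Total per person:
  Sam Moore: $236.88
  Dave Brown: $96.32
  Pat Thomas: $95.00
  Frank Harris: $71.56

Top spender: Sam Moore ($236.88)

Sam Moore ($236.88)


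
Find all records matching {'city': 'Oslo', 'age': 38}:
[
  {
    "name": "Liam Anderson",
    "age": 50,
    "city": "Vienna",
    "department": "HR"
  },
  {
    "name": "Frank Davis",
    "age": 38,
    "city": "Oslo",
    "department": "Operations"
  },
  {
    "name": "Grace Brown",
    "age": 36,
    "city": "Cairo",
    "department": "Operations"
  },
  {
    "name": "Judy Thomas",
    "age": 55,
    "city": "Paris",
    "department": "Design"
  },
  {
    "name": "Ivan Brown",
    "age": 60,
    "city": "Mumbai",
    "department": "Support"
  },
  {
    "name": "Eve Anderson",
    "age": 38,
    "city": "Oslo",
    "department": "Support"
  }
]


Search criteria: {'city': 'Oslo', 'age': 38}

Checking 6 records:
  Liam Anderson: {city: Vienna, age: 50}
  Frank Davis: {city: Oslo, age: 38} <-- MATCH
  Grace Brown: {city: Cairo, age: 36}
  Judy Thomas: {city: Paris, age: 55}
  Ivan Brown: {city: Mumbai, age: 60}
  Eve Anderson: {city: Oslo, age: 38} <-- MATCH

Matches: ["Frank Davis", "Eve Anderson"]

["Frank Davis", "Eve Anderson"]


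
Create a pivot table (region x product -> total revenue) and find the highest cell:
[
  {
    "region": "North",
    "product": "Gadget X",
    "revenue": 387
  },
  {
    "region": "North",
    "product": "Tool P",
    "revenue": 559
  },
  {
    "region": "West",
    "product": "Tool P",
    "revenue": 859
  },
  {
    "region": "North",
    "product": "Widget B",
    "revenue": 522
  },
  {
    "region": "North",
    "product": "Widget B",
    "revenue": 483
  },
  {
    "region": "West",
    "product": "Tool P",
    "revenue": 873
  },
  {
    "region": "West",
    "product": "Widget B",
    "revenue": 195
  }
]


Pivot: region (rows) x product (columns) -> total revenue

     Gadget X      Tool P        Widget B    
North          387           559          1005  
West             0          1732           195  

Highest: West / Tool P = $1732

West / Tool P = $1732


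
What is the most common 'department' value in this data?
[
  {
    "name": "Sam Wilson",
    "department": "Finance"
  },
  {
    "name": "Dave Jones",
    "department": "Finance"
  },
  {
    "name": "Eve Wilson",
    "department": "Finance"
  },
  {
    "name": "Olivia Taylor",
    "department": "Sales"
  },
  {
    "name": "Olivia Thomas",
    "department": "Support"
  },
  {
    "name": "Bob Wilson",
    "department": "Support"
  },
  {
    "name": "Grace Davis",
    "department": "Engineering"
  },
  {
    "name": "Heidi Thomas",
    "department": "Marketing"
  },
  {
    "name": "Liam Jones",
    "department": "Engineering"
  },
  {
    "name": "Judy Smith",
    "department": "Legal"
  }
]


Counting 'department' values across 10 records:

  Finance: 3 ###
  Support: 2 ##
  Engineering: 2 ##
  Sales: 1 #
  Marketing: 1 #
  Legal: 1 #

Most common: Finance (3 times)

Finance (3 times)


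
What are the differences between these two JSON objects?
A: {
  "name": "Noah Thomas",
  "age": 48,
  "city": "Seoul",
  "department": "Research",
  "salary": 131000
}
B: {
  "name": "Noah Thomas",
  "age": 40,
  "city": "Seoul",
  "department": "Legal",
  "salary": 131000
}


Comparing each field (in key order):
  name: same
  age: DIFFERENT
  city: same
  department: DIFFERENT
  salary: same
Differences:
  age: 48 -> 40
  department: Research -> Legal

2 field(s) changed

2 changes: age, department


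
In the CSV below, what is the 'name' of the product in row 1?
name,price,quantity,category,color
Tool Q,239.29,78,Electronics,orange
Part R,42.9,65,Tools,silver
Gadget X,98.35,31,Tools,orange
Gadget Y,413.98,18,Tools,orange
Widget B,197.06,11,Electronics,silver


Query: Row 1 ('Tool Q'), column 'name'
Value: Tool Q

Tool Q


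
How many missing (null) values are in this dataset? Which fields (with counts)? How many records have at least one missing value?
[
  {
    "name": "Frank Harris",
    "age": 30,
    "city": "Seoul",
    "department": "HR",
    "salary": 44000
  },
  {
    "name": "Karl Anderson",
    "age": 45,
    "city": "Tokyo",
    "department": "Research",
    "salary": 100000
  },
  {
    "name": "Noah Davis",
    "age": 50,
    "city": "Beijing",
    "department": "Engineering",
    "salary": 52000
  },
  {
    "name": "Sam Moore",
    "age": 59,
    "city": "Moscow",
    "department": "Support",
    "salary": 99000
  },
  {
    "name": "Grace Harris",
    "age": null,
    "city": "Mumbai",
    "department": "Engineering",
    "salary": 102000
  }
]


Checking for missing (null) values in 5 records:

  Frank Harris: complete
  Karl Anderson: complete
  Noah Davis: complete
  Sam Moore: complete
  Grace Harris: age

Per field:
  name: 0 missing
  age: 1 missing
  city: 0 missing
  department: 0 missing
  salary: 0 missing

Total missing values: 1
Records with any missing: 1

1 missing values (age: 1); 1 incomplete records


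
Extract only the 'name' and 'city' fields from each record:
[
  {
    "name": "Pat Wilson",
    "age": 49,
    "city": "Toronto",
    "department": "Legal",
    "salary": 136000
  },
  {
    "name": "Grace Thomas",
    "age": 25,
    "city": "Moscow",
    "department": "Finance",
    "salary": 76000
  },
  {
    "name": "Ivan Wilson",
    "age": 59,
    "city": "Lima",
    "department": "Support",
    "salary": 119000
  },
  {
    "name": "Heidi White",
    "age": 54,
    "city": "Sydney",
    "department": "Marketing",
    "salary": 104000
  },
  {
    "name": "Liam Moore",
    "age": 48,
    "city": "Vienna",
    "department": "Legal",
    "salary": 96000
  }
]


Original: 5 records with fields: name, age, city, department, salary
Keep: ['name', 'city']
Drop: ['age', 'department', 'salary']
Result: 5 records, 2 fields each

[
  {
    "name": "Pat Wilson",
    "city": "Toronto"
  },
  {
    "name": "Grace Thomas",
    "city": "Moscow"
  },
  {
    "name": "Ivan Wilson",
    "city": "Lima"
  },
  {
    "name": "Heidi White",
    "city": "Sydney"
  },
  {
    "name": "Liam Moore",
    "city": "Vienna"
  }
]


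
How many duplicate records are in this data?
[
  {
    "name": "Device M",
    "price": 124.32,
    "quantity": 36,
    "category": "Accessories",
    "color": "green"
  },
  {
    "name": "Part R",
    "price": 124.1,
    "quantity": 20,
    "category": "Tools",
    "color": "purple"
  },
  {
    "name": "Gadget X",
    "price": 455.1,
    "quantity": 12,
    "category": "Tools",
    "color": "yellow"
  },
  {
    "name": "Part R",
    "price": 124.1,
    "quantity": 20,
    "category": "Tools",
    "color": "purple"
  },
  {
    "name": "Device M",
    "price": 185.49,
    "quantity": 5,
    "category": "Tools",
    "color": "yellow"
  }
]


Checking 5 records for duplicates:

  Row 1: Device M ($124.32, qty 36)
  Row 2: Part R ($124.1, qty 20)
  Row 3: Gadget X ($455.1, qty 12)
  Row 4: Part R ($124.1, qty 20) <-- DUPLICATE
  Row 5: Device M ($185.49, qty 5)

Duplicates found: 1
Unique records: 4

1 duplicates, 4 unique


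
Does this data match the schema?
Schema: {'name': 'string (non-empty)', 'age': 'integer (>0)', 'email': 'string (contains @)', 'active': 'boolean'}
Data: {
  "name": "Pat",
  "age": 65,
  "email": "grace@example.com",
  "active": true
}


Validating each field against schema:
  name: OK (non-empty string)
  age: OK (positive integer)
  email: OK (string with @)
  active: OK (boolean)

Result: VALID

VALID


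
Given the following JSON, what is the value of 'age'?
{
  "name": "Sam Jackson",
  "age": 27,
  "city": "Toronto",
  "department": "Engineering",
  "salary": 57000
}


Looking up field 'age'
Value: 27

27


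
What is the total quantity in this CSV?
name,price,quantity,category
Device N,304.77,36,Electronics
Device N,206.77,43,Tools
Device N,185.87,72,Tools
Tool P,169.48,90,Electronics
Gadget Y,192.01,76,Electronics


Computing total quantity:
Values: [36, 43, 72, 90, 76]
Sum = 317

317


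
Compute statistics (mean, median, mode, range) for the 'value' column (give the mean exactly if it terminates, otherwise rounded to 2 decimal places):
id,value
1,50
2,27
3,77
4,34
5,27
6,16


Data: [50, 27, 77, 34, 27, 16]
Count: 6
Sum: 231
Mean: 231/6 = 38.5
Sorted: [16, 27, 27, 34, 50, 77]
Median: 30.5
Mode: 27 (2 times)
Range: 77 - 16 = 61
Min: 16, Max: 77

mean=38.5, median=30.5, mode=27, range=61


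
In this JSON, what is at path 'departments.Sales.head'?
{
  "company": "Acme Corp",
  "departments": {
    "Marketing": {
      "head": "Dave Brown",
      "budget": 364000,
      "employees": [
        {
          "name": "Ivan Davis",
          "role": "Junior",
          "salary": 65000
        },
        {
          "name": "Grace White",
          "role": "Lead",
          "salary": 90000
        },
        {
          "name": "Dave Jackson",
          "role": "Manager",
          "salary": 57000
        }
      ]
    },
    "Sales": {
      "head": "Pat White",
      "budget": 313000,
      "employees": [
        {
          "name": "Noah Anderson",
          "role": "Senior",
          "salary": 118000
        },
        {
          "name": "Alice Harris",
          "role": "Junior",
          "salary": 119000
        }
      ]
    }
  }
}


Path: departments.Sales.head

Navigate:
  -> departments
  -> Sales
  -> head = 'Pat White'

Pat White


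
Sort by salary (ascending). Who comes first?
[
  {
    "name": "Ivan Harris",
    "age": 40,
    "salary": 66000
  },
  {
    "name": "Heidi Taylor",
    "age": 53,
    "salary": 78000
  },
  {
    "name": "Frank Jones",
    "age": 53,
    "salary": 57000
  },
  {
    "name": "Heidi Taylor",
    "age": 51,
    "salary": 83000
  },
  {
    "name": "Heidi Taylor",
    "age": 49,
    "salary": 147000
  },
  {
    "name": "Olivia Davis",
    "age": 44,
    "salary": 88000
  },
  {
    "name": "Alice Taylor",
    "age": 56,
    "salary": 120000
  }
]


Sort by: salary (ascending)

Sorted order:
  1. Frank Jones (salary = 57000)
  2. Ivan Harris (salary = 66000)
  3. Heidi Taylor (salary = 78000)
  4. Heidi Taylor (salary = 83000)
  5. Olivia Davis (salary = 88000)
  6. Alice Taylor (salary = 120000)
  7. Heidi Taylor (salary = 147000)

First: Frank Jones

Frank Jones


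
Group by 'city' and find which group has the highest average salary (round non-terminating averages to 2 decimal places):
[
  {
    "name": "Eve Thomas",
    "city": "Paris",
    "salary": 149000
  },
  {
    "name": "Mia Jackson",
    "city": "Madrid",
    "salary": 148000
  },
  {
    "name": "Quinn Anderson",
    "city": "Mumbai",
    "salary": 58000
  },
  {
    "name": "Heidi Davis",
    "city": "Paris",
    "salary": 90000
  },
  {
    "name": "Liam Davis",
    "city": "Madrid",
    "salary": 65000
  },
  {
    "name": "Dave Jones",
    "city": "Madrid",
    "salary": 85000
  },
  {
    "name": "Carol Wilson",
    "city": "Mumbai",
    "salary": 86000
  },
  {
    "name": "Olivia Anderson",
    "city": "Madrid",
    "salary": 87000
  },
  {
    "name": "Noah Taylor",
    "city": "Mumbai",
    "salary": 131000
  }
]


Group by: city

Groups:
  Madrid: 4 people, avg salary = 385000/4 = $96250
  Mumbai: 3 people, avg salary = 275000/3 ≈ $91666.67
  Paris: 2 people, avg salary = 239000/2 = $119500

Highest average salary: Paris ($119500)

Paris ($119500)
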